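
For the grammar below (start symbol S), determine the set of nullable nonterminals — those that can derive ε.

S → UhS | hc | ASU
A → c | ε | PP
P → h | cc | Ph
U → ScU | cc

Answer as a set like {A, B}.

Directly nullable (have an ε-rule): {A}.
Not nullable: P, S, U — each has a terminal in every rule's right-hand side or depends on a non-nullable symbol.

{A}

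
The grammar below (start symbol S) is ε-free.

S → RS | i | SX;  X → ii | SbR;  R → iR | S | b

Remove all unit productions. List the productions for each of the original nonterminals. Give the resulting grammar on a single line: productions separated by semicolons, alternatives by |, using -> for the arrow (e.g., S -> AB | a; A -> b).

S -> i | RS | SX; R -> b | i | RS | SX | iR; X -> ii | SbR

Unit productions: R->S.
Unit pairs (A ⇒* B via units): (R,S).
S: inherits non-unit rules of {S} → RS | SX | i.
R: inherits non-unit rules of {R, S} → RS | SX | b | i | iR.
X: inherits non-unit rules of {X} → SbR | ii.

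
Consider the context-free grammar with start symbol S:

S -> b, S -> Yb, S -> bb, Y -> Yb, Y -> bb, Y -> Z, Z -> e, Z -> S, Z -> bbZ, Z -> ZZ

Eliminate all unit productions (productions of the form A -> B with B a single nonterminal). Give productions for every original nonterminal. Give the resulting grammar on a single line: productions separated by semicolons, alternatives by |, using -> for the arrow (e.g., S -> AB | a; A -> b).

S -> b | Yb | bb; Y -> b | e | Yb | ZZ | bb | bbZ; Z -> b | e | Yb | ZZ | bb | bbZ

Unit productions: Y->Z, Z->S.
Unit pairs (A ⇒* B via units): (Y,S), (Y,Z), (Z,S).
S: inherits non-unit rules of {S} → Yb | b | bb.
Y: inherits non-unit rules of {S, Y, Z} → Yb | ZZ | b | bb | bbZ | e.
Z: inherits non-unit rules of {S, Z} → Yb | ZZ | b | bb | bbZ | e.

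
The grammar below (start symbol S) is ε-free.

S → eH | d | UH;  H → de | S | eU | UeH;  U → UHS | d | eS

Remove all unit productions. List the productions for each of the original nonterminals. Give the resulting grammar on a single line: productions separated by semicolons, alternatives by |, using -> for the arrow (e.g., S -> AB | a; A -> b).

S -> d | UH | eH; H -> d | UH | de | eH | eU | UeH; U -> d | eS | UHS

Unit productions: H->S.
Unit pairs (A ⇒* B via units): (H,S).
S: inherits non-unit rules of {S} → UH | d | eH.
H: inherits non-unit rules of {H, S} → UH | UeH | d | de | eH | eU.
U: inherits non-unit rules of {U} → UHS | d | eS.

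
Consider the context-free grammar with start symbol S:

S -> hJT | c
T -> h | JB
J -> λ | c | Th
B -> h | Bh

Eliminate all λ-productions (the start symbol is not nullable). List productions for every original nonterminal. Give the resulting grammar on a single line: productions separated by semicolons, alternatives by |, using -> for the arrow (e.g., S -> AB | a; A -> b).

Nullable set: {J}.
S -> hJT: J nullable, giving hJT | hT.
Drop J -> λ.
T -> JB: J nullable, giving B | JB.
Unchanged (no nullable symbols): S -> c; B -> Bh; B -> h; J -> Th; J -> c; T -> h.

S -> c | hT | hJT; B -> h | Bh; J -> c | Th; T -> B | h | JB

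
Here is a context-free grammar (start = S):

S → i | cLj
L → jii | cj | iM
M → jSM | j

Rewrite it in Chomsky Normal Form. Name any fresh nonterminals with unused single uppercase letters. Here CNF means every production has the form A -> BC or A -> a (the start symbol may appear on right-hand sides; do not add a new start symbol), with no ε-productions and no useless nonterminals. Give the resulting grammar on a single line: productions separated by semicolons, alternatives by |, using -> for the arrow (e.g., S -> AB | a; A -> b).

S -> i | AF; A -> c; B -> j; C -> i; D -> CC; E -> SM; F -> LB; L -> AB | BD | CM; M -> j | BE

No ε-productions.
No unit productions to eliminate.
TERM: introduce A -> c, C -> i, B -> j and substitute in every rule of length ≥2.
BIN: L -> BCC becomes L -> BD, D -> CC; M -> BSM becomes M -> BE, E -> SM; S -> ALB becomes S -> AF, F -> LB.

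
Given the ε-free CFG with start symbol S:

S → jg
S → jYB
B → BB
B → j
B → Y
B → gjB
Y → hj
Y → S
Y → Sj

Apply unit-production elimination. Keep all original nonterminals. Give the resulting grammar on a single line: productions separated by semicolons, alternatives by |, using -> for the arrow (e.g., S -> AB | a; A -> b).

Unit productions: B->Y, Y->S.
Unit pairs (A ⇒* B via units): (B,S), (B,Y), (Y,S).
S: inherits non-unit rules of {S} → jYB | jg.
B: inherits non-unit rules of {B, S, Y} → BB | Sj | gjB | hj | j | jYB | jg.
Y: inherits non-unit rules of {S, Y} → Sj | hj | jYB | jg.

S -> jg | jYB; B -> j | BB | Sj | hj | jg | gjB | jYB; Y -> Sj | hj | jg | jYB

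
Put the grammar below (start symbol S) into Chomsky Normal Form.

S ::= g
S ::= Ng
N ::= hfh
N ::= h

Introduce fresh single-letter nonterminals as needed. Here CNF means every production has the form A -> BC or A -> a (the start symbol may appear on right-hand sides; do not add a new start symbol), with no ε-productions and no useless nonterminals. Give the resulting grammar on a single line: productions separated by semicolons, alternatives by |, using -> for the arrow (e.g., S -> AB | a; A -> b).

S -> g | NC; A -> h; B -> f; C -> g; D -> BA; N -> h | AD

No ε-productions.
No unit productions to eliminate.
TERM: introduce B -> f, C -> g, A -> h and substitute in every rule of length ≥2.
BIN: N -> ABA becomes N -> AD, D -> BA.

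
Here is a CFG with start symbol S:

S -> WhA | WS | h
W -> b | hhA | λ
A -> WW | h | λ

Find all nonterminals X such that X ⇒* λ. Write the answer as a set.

Directly nullable (have an ε-rule): {A, W}.
Not nullable: S — each has a terminal in every rule's right-hand side or depends on a non-nullable symbol.

{A, W}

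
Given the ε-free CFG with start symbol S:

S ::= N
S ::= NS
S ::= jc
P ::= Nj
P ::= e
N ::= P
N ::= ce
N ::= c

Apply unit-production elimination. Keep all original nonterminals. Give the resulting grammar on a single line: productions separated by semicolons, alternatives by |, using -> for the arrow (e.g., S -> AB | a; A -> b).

S -> c | e | NS | Nj | ce | jc; N -> c | e | Nj | ce; P -> e | Nj

Unit productions: N->P, S->N.
Unit pairs (A ⇒* B via units): (N,P), (S,N), (S,P).
S: inherits non-unit rules of {N, P, S} → NS | Nj | c | ce | e | jc.
N: inherits non-unit rules of {N, P} → Nj | c | ce | e.
P: inherits non-unit rules of {P} → Nj | e.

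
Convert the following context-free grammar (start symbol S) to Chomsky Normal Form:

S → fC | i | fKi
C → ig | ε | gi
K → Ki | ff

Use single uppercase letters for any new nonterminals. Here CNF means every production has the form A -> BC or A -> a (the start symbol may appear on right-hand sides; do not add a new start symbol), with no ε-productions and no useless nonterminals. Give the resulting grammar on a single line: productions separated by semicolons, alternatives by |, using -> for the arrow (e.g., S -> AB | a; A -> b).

S -> f | i | DC | DE; A -> g; B -> i; C -> AB | BA; D -> f; E -> KB; K -> DD | KB

Nullable: {C}; after ε-elimination: S -> f | i | fC | fKi; C -> gi | ig; K -> Ki | ff.
No unit productions to eliminate.
TERM: introduce D -> f, A -> g, B -> i and substitute in every rule of length ≥2.
BIN: S -> DKB becomes S -> DE, E -> KB.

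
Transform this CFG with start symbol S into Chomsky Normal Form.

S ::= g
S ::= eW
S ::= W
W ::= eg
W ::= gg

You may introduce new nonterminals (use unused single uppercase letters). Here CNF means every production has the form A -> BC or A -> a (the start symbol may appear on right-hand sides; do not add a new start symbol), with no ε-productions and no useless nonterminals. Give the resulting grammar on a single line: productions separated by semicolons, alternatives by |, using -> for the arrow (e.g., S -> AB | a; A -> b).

No ε-productions.
After unit-elimination: S -> g | eW | eg | gg; W -> eg | gg.
TERM: introduce A -> e, B -> g and substitute in every rule of length ≥2.

S -> g | AB | AW | BB; A -> e; B -> g; W -> AB | BB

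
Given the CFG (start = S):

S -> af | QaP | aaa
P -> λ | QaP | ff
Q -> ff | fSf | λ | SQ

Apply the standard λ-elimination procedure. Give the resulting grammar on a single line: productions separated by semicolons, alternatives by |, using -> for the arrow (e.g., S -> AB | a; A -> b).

S -> a | Qa | aP | af | QaP | aaa; P -> a | Qa | aP | ff | QaP; Q -> S | SQ | ff | fSf

Nullable set: {P, Q}.
S -> QaP: Q, P nullable, giving Qa | QaP | a | aP.
Drop P -> λ.
P -> QaP: Q, P nullable, giving Qa | QaP | a | aP.
Drop Q -> λ.
Q -> SQ: Q nullable, giving S | SQ.
Unchanged (no nullable symbols): S -> aaa; S -> af; P -> ff; Q -> fSf; Q -> ff.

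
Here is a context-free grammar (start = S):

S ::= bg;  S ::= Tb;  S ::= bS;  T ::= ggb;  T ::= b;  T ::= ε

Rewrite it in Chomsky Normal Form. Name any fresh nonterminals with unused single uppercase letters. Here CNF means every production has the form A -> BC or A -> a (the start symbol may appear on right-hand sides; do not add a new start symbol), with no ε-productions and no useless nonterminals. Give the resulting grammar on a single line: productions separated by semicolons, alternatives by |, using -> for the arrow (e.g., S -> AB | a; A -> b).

S -> b | AB | AS | TA; A -> b; B -> g; C -> BA; T -> b | BC

Nullable: {T}; after ε-elimination: S -> b | Tb | bS | bg; T -> b | ggb.
No unit productions to eliminate.
TERM: introduce A -> b, B -> g and substitute in every rule of length ≥2.
BIN: T -> BBA becomes T -> BC, C -> BA.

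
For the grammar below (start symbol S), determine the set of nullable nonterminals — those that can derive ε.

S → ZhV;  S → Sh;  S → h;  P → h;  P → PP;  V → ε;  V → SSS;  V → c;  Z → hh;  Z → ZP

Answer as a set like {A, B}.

Directly nullable (have an ε-rule): {V}.
Not nullable: P, S, Z — each has a terminal in every rule's right-hand side or depends on a non-nullable symbol.

{V}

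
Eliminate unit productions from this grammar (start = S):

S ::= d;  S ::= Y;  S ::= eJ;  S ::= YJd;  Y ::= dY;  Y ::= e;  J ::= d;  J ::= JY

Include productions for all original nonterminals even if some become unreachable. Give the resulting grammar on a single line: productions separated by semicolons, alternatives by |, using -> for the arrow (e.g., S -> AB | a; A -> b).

S -> d | e | dY | eJ | YJd; J -> d | JY; Y -> e | dY

Unit productions: S->Y.
Unit pairs (A ⇒* B via units): (S,Y).
S: inherits non-unit rules of {S, Y} → YJd | d | dY | e | eJ.
J: inherits non-unit rules of {J} → JY | d.
Y: inherits non-unit rules of {Y} → dY | e.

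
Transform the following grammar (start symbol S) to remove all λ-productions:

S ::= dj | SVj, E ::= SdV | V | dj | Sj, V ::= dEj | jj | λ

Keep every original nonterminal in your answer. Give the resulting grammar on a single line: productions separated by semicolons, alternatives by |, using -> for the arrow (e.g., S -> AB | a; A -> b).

Nullable set: {E, V}.
S -> SVj: V nullable, giving SVj | Sj.
E -> SdV: V nullable, giving Sd | SdV.
E -> V: V nullable, giving V.
Drop V -> λ.
V -> dEj: E nullable, giving dEj | dj.
Unchanged (no nullable symbols): S -> dj; E -> Sj; E -> dj; V -> jj.

S -> Sj | dj | SVj; E -> V | Sd | Sj | dj | SdV; V -> dj | jj | dEj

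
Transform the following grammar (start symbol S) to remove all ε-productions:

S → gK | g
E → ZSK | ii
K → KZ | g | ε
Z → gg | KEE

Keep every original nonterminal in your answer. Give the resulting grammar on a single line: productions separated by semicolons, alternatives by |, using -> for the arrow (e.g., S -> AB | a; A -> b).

S -> g | gK; E -> ZS | ii | ZSK; K -> Z | g | KZ; Z -> EE | gg | KEE

Nullable set: {K}.
S -> gK: K nullable, giving g | gK.
E -> ZSK: K nullable, giving ZS | ZSK.
Drop K -> ε.
K -> KZ: K nullable, giving KZ | Z.
Z -> KEE: K nullable, giving EE | KEE.
Unchanged (no nullable symbols): S -> g; E -> ii; K -> g; Z -> gg.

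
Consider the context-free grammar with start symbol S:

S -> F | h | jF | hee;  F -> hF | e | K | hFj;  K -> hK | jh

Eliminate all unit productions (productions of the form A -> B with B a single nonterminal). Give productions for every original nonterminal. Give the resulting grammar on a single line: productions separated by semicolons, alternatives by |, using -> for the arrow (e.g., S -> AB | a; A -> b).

S -> e | h | hF | hK | jF | jh | hFj | hee; F -> e | hF | hK | jh | hFj; K -> hK | jh

Unit productions: F->K, S->F.
Unit pairs (A ⇒* B via units): (F,K), (S,F), (S,K).
S: inherits non-unit rules of {F, K, S} → e | h | hF | hFj | hK | hee | jF | jh.
F: inherits non-unit rules of {F, K} → e | hF | hFj | hK | jh.
K: inherits non-unit rules of {K} → hK | jh.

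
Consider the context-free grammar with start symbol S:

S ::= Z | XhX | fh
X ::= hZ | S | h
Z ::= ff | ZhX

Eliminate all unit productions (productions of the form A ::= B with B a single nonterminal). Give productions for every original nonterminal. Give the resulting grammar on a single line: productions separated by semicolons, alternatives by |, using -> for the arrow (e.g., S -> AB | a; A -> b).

Unit productions: S->Z, X->S.
Unit pairs (A ⇒* B via units): (S,Z), (X,S), (X,Z).
S: inherits non-unit rules of {S, Z} → XhX | ZhX | ff | fh.
X: inherits non-unit rules of {S, X, Z} → XhX | ZhX | ff | fh | h | hZ.
Z: inherits non-unit rules of {Z} → ZhX | ff.

S -> ff | fh | XhX | ZhX; X -> h | ff | fh | hZ | XhX | ZhX; Z -> ff | ZhX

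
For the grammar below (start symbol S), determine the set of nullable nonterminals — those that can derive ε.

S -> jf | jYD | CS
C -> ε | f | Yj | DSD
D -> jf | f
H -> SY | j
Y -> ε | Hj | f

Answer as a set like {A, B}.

Directly nullable (have an ε-rule): {C, Y}.
Not nullable: D, H, S — each has a terminal in every rule's right-hand side or depends on a non-nullable symbol.

{C, Y}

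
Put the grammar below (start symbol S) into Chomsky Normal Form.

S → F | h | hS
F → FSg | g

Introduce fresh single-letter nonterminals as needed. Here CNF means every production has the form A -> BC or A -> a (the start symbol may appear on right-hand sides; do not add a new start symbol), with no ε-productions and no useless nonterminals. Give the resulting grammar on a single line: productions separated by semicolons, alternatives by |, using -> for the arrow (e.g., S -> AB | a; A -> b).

No ε-productions.
After unit-elimination: S -> g | h | hS | FSg; F -> g | FSg.
TERM: introduce A -> g, B -> h and substitute in every rule of length ≥2.
BIN: F -> FSA becomes F -> FC, C -> SA; S -> FSA becomes S -> FD, D -> SA.

S -> g | h | BS | FD; A -> g; B -> h; C -> SA; D -> SA; F -> g | FC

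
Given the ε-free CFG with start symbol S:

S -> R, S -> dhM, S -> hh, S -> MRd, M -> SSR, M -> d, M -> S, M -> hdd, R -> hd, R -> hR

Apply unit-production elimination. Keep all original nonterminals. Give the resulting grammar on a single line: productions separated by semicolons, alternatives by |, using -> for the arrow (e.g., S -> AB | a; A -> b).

Unit productions: M->S, S->R.
Unit pairs (A ⇒* B via units): (M,R), (M,S), (S,R).
S: inherits non-unit rules of {R, S} → MRd | dhM | hR | hd | hh.
M: inherits non-unit rules of {M, R, S} → MRd | SSR | d | dhM | hR | hd | hdd | hh.
R: inherits non-unit rules of {R} → hR | hd.

S -> hR | hd | hh | MRd | dhM; M -> d | hR | hd | hh | MRd | SSR | dhM | hdd; R -> hR | hd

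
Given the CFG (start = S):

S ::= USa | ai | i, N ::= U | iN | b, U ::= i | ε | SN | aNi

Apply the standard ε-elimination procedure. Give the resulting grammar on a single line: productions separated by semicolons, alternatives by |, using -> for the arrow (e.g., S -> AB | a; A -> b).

S -> i | Sa | ai | USa; N -> U | b | i | iN; U -> S | i | SN | ai | aNi

Nullable set: {N, U}.
S -> USa: U nullable, giving Sa | USa.
N -> U: U nullable, giving U.
N -> iN: N nullable, giving i | iN.
Drop U -> ε.
U -> SN: N nullable, giving S | SN.
U -> aNi: N nullable, giving aNi | ai.
Unchanged (no nullable symbols): S -> ai; S -> i; N -> b; U -> i.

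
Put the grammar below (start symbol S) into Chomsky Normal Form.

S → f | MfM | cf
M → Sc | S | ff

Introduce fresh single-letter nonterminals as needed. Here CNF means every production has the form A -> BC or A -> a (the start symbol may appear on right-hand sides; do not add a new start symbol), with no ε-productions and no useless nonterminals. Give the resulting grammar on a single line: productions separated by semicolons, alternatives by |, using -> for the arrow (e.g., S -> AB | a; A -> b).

S -> f | BA | MD; A -> f; B -> c; C -> AM; D -> AM; M -> f | AA | BA | MC | SB

No ε-productions.
After unit-elimination: S -> f | cf | MfM; M -> f | Sc | cf | ff | MfM.
TERM: introduce B -> c, A -> f and substitute in every rule of length ≥2.
BIN: M -> MAM becomes M -> MC, C -> AM; S -> MAM becomes S -> MD, D -> AM.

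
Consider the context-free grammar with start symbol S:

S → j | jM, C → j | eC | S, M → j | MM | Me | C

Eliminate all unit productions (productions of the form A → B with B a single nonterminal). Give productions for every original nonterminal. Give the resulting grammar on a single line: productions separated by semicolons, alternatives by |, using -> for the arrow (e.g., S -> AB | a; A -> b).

S -> j | jM; C -> j | eC | jM; M -> j | MM | Me | eC | jM

Unit productions: C->S, M->C.
Unit pairs (A ⇒* B via units): (C,S), (M,C), (M,S).
S: inherits non-unit rules of {S} → j | jM.
C: inherits non-unit rules of {C, S} → eC | j | jM.
M: inherits non-unit rules of {C, M, S} → MM | Me | eC | j | jM.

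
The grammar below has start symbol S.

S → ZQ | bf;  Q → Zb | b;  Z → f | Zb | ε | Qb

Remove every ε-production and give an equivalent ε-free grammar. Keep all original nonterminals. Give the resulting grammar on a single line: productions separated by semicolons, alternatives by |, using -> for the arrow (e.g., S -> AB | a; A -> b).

S -> Q | ZQ | bf; Q -> b | Zb; Z -> b | f | Qb | Zb

Nullable set: {Z}.
S -> ZQ: Z nullable, giving Q | ZQ.
Q -> Zb: Z nullable, giving Zb | b.
Drop Z -> ε.
Z -> Zb: Z nullable, giving Zb | b.
Unchanged (no nullable symbols): S -> bf; Q -> b; Z -> Qb; Z -> f.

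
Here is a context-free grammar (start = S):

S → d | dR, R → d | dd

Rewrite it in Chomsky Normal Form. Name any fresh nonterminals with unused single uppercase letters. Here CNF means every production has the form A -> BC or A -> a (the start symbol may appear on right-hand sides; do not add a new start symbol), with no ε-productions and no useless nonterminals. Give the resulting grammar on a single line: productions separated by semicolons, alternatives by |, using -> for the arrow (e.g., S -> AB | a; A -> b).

S -> d | AR; A -> d; R -> d | AA

No ε-productions.
No unit productions to eliminate.
TERM: introduce A -> d and substitute in every rule of length ≥2.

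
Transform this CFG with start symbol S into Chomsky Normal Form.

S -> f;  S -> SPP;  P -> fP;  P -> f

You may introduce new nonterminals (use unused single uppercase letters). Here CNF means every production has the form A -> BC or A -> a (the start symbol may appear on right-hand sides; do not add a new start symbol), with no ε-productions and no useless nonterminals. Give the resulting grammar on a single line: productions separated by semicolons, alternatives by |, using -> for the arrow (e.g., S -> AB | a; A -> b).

S -> f | SB; A -> f; B -> PP; P -> f | AP

No ε-productions.
No unit productions to eliminate.
TERM: introduce A -> f and substitute in every rule of length ≥2.
BIN: S -> SPP becomes S -> SB, B -> PP.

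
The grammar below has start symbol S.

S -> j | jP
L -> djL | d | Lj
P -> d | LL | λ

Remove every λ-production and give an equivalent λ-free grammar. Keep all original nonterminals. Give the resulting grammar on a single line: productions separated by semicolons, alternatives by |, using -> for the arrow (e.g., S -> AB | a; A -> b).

Nullable set: {P}.
S -> jP: P nullable, giving j | jP.
Drop P -> λ.
Unchanged (no nullable symbols): S -> j; L -> Lj; L -> d; L -> djL; P -> LL; P -> d.

S -> j | jP; L -> d | Lj | djL; P -> d | LL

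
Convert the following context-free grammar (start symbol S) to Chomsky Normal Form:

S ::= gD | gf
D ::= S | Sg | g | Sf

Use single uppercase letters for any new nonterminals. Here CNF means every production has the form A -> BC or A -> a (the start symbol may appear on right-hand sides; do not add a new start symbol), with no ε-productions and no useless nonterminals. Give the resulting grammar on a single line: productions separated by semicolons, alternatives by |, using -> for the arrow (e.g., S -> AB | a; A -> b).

S -> BA | BD; A -> f; B -> g; D -> g | BA | BD | SA | SB

No ε-productions.
After unit-elimination: S -> gD | gf; D -> g | Sf | Sg | gD | gf.
TERM: introduce A -> f, B -> g and substitute in every rule of length ≥2.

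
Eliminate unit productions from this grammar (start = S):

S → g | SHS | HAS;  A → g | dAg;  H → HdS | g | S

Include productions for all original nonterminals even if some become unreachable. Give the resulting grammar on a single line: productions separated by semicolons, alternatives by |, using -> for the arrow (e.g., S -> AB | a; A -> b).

Unit productions: H->S.
Unit pairs (A ⇒* B via units): (H,S).
S: inherits non-unit rules of {S} → HAS | SHS | g.
A: inherits non-unit rules of {A} → dAg | g.
H: inherits non-unit rules of {H, S} → HAS | HdS | SHS | g.

S -> g | HAS | SHS; A -> g | dAg; H -> g | HAS | HdS | SHS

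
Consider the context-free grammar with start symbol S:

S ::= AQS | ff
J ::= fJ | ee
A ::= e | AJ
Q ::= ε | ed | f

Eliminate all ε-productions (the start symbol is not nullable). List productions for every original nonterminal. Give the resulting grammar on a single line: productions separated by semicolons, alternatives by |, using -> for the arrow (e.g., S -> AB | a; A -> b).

S -> AS | ff | AQS; A -> e | AJ; J -> ee | fJ; Q -> f | ed

Nullable set: {Q}.
S -> AQS: Q nullable, giving AQS | AS.
Drop Q -> ε.
Unchanged (no nullable symbols): S -> ff; A -> AJ; A -> e; J -> ee; J -> fJ; Q -> ed; Q -> f.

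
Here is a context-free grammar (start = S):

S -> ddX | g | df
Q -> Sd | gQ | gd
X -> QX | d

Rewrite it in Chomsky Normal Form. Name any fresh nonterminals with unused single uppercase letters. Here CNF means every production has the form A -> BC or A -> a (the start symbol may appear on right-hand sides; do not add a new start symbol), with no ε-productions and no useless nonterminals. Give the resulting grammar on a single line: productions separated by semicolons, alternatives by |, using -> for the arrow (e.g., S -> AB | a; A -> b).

No ε-productions.
No unit productions to eliminate.
TERM: introduce A -> d, C -> f, B -> g and substitute in every rule of length ≥2.
BIN: S -> AAX becomes S -> AD, D -> AX.

S -> g | AC | AD; A -> d; B -> g; C -> f; D -> AX; Q -> BA | BQ | SA; X -> d | QX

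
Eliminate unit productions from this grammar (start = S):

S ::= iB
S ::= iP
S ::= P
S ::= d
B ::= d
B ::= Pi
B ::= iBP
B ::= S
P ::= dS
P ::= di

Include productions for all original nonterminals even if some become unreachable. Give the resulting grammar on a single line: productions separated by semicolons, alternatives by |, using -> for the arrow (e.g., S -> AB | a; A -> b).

S -> d | dS | di | iB | iP; B -> d | Pi | dS | di | iB | iP | iBP; P -> dS | di

Unit productions: B->S, S->P.
Unit pairs (A ⇒* B via units): (B,P), (B,S), (S,P).
S: inherits non-unit rules of {P, S} → d | dS | di | iB | iP.
B: inherits non-unit rules of {B, P, S} → Pi | d | dS | di | iB | iBP | iP.
P: inherits non-unit rules of {P} → dS | di.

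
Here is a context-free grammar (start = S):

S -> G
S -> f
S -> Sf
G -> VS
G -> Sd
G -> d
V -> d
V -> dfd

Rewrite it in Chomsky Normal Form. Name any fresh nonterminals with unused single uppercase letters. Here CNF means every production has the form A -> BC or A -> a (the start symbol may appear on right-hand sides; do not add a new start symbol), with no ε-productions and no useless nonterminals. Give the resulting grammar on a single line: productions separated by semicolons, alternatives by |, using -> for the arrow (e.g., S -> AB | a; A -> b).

No ε-productions.
After unit-elimination: S -> d | f | Sd | Sf | VS; G -> d | Sd | VS; V -> d | dfd.
TERM: introduce A -> d, B -> f and substitute in every rule of length ≥2.
BIN: V -> ABA becomes V -> AC, C -> BA.
Drop unreachable/unproductive: G.

S -> d | f | SA | SB | VS; A -> d; B -> f; C -> BA; V -> d | AC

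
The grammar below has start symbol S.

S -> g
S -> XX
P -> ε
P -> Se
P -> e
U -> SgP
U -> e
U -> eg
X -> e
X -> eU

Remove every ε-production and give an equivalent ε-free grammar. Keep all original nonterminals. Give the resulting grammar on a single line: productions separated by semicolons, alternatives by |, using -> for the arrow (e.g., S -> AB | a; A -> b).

Nullable set: {P}.
Drop P -> ε.
U -> SgP: P nullable, giving Sg | SgP.
Unchanged (no nullable symbols): S -> XX; S -> g; P -> Se; P -> e; U -> e; U -> eg; X -> e; X -> eU.

S -> g | XX; P -> e | Se; U -> e | Sg | eg | SgP; X -> e | eU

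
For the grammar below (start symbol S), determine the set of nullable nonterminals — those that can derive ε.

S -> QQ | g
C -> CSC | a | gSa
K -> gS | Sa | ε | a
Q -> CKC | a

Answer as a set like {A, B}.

Directly nullable (have an ε-rule): {K}.
Not nullable: C, Q, S — each has a terminal in every rule's right-hand side or depends on a non-nullable symbol.

{K}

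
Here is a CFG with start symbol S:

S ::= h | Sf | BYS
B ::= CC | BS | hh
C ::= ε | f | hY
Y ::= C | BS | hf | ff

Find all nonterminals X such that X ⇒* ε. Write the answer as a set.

Directly nullable (have an ε-rule): {C}.
B is nullable via B -> CC (every symbol on the right is already known nullable).
Y is nullable via Y -> C (every symbol on the right is already known nullable).
Not nullable: S — each has a terminal in every rule's right-hand side or depends on a non-nullable symbol.

{B, C, Y}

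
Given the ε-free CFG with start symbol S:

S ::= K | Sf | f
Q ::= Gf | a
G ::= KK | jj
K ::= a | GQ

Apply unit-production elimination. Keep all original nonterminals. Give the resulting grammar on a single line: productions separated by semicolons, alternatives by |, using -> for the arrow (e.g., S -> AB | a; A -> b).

S -> a | f | GQ | Sf; G -> KK | jj; K -> a | GQ; Q -> a | Gf

Unit productions: S->K.
Unit pairs (A ⇒* B via units): (S,K).
S: inherits non-unit rules of {K, S} → GQ | Sf | a | f.
G: inherits non-unit rules of {G} → KK | jj.
K: inherits non-unit rules of {K} → GQ | a.
Q: inherits non-unit rules of {Q} → Gf | a.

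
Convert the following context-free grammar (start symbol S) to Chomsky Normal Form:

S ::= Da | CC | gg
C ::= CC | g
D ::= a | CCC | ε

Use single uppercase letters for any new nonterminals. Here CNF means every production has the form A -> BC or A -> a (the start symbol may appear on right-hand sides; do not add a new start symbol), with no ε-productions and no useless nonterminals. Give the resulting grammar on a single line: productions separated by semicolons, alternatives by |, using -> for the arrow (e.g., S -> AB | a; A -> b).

Nullable: {D}; after ε-elimination: S -> a | CC | Da | gg; C -> g | CC; D -> a | CCC.
No unit productions to eliminate.
TERM: introduce A -> a, B -> g and substitute in every rule of length ≥2.
BIN: D -> CCC becomes D -> CE, E -> CC.

S -> a | BB | CC | DA; A -> a; B -> g; C -> g | CC; D -> a | CE; E -> CC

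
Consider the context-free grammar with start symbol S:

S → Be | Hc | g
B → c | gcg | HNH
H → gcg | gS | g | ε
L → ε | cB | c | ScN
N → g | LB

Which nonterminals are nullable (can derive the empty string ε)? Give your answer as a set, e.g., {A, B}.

Directly nullable (have an ε-rule): {H, L}.
Not nullable: B, N, S — each has a terminal in every rule's right-hand side or depends on a non-nullable symbol.

{H, L}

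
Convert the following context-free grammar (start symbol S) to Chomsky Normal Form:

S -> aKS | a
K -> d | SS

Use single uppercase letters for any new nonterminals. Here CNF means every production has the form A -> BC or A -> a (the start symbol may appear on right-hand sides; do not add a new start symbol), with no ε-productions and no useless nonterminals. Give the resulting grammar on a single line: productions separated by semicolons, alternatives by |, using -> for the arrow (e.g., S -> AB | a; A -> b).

No ε-productions.
No unit productions to eliminate.
TERM: introduce A -> a and substitute in every rule of length ≥2.
BIN: S -> AKS becomes S -> AB, B -> KS.

S -> a | AB; A -> a; B -> KS; K -> d | SS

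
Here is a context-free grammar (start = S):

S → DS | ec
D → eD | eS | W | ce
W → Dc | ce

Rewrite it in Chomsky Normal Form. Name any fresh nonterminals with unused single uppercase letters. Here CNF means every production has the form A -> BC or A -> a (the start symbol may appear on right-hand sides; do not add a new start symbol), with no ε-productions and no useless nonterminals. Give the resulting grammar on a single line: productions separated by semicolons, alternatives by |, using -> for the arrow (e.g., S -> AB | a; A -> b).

No ε-productions.
After unit-elimination: S -> DS | ec; D -> Dc | ce | eD | eS; W -> Dc | ce.
TERM: introduce A -> c, B -> e and substitute in every rule of length ≥2.
Drop unreachable/unproductive: W.

S -> BA | DS; A -> c; B -> e; D -> AB | BD | BS | DA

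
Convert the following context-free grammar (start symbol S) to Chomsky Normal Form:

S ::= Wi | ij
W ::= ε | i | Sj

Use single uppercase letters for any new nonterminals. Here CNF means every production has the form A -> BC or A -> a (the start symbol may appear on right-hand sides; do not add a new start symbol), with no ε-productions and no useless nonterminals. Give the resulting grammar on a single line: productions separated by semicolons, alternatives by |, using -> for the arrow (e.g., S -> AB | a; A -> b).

S -> i | AB | WA; A -> i; B -> j; W -> i | SB

Nullable: {W}; after ε-elimination: S -> i | Wi | ij; W -> i | Sj.
No unit productions to eliminate.
TERM: introduce A -> i, B -> j and substitute in every rule of length ≥2.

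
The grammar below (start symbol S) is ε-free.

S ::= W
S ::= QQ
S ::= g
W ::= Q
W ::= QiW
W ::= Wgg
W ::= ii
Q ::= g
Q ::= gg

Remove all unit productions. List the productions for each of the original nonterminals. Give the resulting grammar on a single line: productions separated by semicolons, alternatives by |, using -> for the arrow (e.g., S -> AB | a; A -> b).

Unit productions: S->W, W->Q.
Unit pairs (A ⇒* B via units): (S,Q), (S,W), (W,Q).
S: inherits non-unit rules of {Q, S, W} → QQ | QiW | Wgg | g | gg | ii.
Q: inherits non-unit rules of {Q} → g | gg.
W: inherits non-unit rules of {Q, W} → QiW | Wgg | g | gg | ii.

S -> g | QQ | gg | ii | QiW | Wgg; Q -> g | gg; W -> g | gg | ii | QiW | Wgg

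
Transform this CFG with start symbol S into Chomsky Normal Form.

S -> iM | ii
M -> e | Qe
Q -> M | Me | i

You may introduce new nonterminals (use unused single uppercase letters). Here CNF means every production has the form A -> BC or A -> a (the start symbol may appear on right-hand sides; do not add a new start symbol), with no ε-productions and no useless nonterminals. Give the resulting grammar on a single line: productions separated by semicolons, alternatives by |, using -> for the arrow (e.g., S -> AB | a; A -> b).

No ε-productions.
After unit-elimination: S -> iM | ii; M -> e | Qe; Q -> e | i | Me | Qe.
TERM: introduce A -> e, B -> i and substitute in every rule of length ≥2.

S -> BB | BM; A -> e; B -> i; M -> e | QA; Q -> e | i | MA | QA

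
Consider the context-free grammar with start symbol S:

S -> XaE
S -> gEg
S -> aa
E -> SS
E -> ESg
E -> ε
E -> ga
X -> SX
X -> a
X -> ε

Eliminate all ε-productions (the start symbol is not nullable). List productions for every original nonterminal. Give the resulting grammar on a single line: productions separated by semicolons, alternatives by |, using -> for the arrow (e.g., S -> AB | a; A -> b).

S -> a | Xa | aE | aa | gg | XaE | gEg; E -> SS | Sg | ga | ESg; X -> S | a | SX

Nullable set: {E, X}.
S -> XaE: X, E nullable, giving Xa | XaE | a | aE.
S -> gEg: E nullable, giving gEg | gg.
Drop E -> ε.
E -> ESg: E nullable, giving ESg | Sg.
Drop X -> ε.
X -> SX: X nullable, giving S | SX.
Unchanged (no nullable symbols): S -> aa; E -> SS; E -> ga; X -> a.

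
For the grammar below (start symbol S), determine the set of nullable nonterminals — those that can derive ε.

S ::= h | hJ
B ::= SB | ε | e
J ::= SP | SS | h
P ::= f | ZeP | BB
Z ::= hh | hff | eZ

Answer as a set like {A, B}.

{B, P}

Directly nullable (have an ε-rule): {B}.
P is nullable via P -> BB (every symbol on the right is already known nullable).
Not nullable: J, S, Z — each has a terminal in every rule's right-hand side or depends on a non-nullable symbol.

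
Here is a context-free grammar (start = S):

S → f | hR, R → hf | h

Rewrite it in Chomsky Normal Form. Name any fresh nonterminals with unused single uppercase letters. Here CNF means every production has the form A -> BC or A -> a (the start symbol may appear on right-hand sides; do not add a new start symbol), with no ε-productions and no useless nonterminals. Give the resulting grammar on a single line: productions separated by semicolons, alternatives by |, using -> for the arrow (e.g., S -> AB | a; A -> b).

S -> f | AR; A -> h; B -> f; R -> h | AB

No ε-productions.
No unit productions to eliminate.
TERM: introduce B -> f, A -> h and substitute in every rule of length ≥2.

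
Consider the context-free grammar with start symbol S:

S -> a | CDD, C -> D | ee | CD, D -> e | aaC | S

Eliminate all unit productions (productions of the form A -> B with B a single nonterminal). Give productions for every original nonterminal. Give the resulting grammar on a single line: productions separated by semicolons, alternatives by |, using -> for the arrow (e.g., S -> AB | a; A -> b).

Unit productions: C->D, D->S.
Unit pairs (A ⇒* B via units): (C,D), (C,S), (D,S).
S: inherits non-unit rules of {S} → CDD | a.
C: inherits non-unit rules of {C, D, S} → CD | CDD | a | aaC | e | ee.
D: inherits non-unit rules of {D, S} → CDD | a | aaC | e.

S -> a | CDD; C -> a | e | CD | ee | CDD | aaC; D -> a | e | CDD | aaC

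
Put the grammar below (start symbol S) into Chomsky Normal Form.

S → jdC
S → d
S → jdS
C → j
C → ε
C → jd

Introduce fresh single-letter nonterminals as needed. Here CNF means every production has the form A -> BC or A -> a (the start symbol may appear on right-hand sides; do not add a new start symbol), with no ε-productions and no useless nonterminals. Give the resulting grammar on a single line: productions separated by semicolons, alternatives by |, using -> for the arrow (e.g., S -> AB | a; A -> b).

Nullable: {C}; after ε-elimination: S -> d | jd | jdC | jdS; C -> j | jd.
No unit productions to eliminate.
TERM: introduce B -> d, A -> j and substitute in every rule of length ≥2.
BIN: S -> ABC becomes S -> AD, D -> BC; S -> ABS becomes S -> AE, E -> BS.

S -> d | AB | AD | AE; A -> j; B -> d; C -> j | AB; D -> BC; E -> BS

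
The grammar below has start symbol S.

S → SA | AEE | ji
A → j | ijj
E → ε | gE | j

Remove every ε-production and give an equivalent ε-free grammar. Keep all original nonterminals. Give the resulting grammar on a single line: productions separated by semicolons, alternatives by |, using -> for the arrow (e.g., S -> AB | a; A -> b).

Nullable set: {E}.
S -> AEE: E, E nullable, giving A | AE | AEE.
Drop E -> ε.
E -> gE: E nullable, giving g | gE.
Unchanged (no nullable symbols): S -> SA; S -> ji; A -> ijj; A -> j; E -> j.

S -> A | AE | SA | ji | AEE; A -> j | ijj; E -> g | j | gE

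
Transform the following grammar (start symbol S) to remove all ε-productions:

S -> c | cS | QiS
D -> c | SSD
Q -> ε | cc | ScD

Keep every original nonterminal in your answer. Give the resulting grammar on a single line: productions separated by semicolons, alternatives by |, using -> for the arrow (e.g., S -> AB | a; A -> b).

Nullable set: {Q}.
S -> QiS: Q nullable, giving QiS | iS.
Drop Q -> ε.
Unchanged (no nullable symbols): S -> c; S -> cS; D -> SSD; D -> c; Q -> ScD; Q -> cc.

S -> c | cS | iS | QiS; D -> c | SSD; Q -> cc | ScD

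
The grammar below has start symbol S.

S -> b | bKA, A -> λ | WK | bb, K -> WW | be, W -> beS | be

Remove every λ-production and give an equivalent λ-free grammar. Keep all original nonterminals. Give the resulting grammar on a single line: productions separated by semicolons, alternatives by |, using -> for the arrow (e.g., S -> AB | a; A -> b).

S -> b | bK | bKA; A -> WK | bb; K -> WW | be; W -> be | beS

Nullable set: {A}.
S -> bKA: A nullable, giving bK | bKA.
Drop A -> λ.
Unchanged (no nullable symbols): S -> b; A -> WK; A -> bb; K -> WW; K -> be; W -> be; W -> beS.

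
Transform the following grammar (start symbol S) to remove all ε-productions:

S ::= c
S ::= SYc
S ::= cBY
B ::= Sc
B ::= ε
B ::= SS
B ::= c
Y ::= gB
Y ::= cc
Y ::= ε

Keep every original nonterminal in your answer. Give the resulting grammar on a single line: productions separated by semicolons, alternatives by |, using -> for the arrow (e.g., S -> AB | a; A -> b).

S -> c | Sc | cB | cY | SYc | cBY; B -> c | SS | Sc; Y -> g | cc | gB

Nullable set: {B, Y}.
S -> SYc: Y nullable, giving SYc | Sc.
S -> cBY: B, Y nullable, giving c | cB | cBY | cY.
Drop B -> ε.
Drop Y -> ε.
Y -> gB: B nullable, giving g | gB.
Unchanged (no nullable symbols): S -> c; B -> SS; B -> Sc; B -> c; Y -> cc.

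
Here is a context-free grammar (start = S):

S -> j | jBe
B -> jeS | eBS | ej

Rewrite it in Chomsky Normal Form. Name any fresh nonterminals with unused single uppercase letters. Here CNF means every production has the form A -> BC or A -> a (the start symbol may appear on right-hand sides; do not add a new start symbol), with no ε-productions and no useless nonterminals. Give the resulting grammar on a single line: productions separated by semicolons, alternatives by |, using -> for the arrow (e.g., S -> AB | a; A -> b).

No ε-productions.
No unit productions to eliminate.
TERM: introduce A -> e, C -> j and substitute in every rule of length ≥2.
BIN: B -> ABS becomes B -> AD, D -> BS; B -> CAS becomes B -> CE, E -> AS; S -> CBA becomes S -> CF, F -> BA.

S -> j | CF; A -> e; B -> AC | AD | CE; C -> j; D -> BS; E -> AS; F -> BA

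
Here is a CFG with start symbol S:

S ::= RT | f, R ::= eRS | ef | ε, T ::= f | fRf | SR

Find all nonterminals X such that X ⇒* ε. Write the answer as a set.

{R}

Directly nullable (have an ε-rule): {R}.
Not nullable: S, T — each has a terminal in every rule's right-hand side or depends on a non-nullable symbol.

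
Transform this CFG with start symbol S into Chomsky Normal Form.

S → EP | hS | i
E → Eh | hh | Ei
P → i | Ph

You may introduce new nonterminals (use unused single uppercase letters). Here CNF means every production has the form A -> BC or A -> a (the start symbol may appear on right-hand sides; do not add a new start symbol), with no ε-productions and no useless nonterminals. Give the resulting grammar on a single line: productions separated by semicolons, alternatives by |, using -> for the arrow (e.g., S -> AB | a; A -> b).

No ε-productions.
No unit productions to eliminate.
TERM: introduce A -> h, B -> i and substitute in every rule of length ≥2.

S -> i | AS | EP; A -> h; B -> i; E -> AA | EA | EB; P -> i | PA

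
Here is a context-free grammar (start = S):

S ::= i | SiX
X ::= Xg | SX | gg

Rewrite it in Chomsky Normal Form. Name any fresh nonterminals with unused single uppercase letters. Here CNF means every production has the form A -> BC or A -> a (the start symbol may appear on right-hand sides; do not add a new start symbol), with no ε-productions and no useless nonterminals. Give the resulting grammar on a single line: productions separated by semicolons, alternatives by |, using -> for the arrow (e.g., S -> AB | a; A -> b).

No ε-productions.
No unit productions to eliminate.
TERM: introduce B -> g, A -> i and substitute in every rule of length ≥2.
BIN: S -> SAX becomes S -> SC, C -> AX.

S -> i | SC; A -> i; B -> g; C -> AX; X -> BB | SX | XB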